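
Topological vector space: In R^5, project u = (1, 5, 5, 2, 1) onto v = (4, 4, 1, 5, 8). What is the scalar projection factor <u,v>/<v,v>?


Computing <u,v> = 1*4 + 5*4 + 5*1 + 2*5 + 1*8 = 47
Computing <v,v> = 4^2 + 4^2 + 1^2 + 5^2 + 8^2 = 122
Projection coefficient = 47/122 = 0.3852

0.3852


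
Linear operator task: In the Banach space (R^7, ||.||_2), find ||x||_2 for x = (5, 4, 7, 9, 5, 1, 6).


The l^2 norm = (sum |x_i|^2)^(1/2)
Sum of 2th powers = 25 + 16 + 49 + 81 + 25 + 1 + 36 = 233
||x||_2 = (233)^(1/2) = 15.2643

15.2643


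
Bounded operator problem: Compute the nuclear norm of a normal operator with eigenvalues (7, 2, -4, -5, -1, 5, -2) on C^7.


For a normal operator, singular values equal |eigenvalues|.
Trace norm = sum |lambda_i| = 7 + 2 + 4 + 5 + 1 + 5 + 2
= 26

26


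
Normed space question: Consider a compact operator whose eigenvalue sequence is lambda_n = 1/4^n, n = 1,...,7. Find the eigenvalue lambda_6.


The eigenvalue formula gives lambda_6 = 1/4^6
= 1/4096
= 2.4414e-04

2.4414e-04


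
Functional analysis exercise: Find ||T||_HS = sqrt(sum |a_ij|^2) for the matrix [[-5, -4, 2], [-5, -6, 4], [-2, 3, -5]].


The Hilbert-Schmidt norm is sqrt(sum of squares of all entries).
Sum of squares = (-5)^2 + (-4)^2 + 2^2 + (-5)^2 + (-6)^2 + 4^2 + (-2)^2 + 3^2 + (-5)^2
= 25 + 16 + 4 + 25 + 36 + 16 + 4 + 9 + 25 = 160
||T||_HS = sqrt(160) = 12.6491

12.6491


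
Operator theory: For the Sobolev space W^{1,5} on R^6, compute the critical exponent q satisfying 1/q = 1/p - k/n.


Using the Sobolev embedding formula: 1/q = 1/p - k/n
1/q = 1/5 - 1/6 = 1/30
q = 1/(1/30) = 30

30.0000


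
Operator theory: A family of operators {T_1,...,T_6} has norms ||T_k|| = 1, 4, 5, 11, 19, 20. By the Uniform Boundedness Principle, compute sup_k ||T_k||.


By the Uniform Boundedness Principle, the supremum of norms is finite.
sup_k ||T_k|| = max(1, 4, 5, 11, 19, 20) = 20

20


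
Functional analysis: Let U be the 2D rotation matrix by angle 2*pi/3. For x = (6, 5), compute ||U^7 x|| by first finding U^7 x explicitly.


U is a rotation by theta = 2*pi/3
U^7 = rotation by 7*theta = 14*pi/3 = 2*pi/3 (mod 2*pi)
cos(2*pi/3) = -0.5000, sin(2*pi/3) = 0.8660
U^7 x = (-0.5000 * 6 - 0.8660 * 5, 0.8660 * 6 + -0.5000 * 5)
= (-7.3301, 2.6962)
||U^7 x|| = sqrt((-7.3301)^2 + 2.6962^2) = sqrt(61.0000) = 7.8102

7.8102


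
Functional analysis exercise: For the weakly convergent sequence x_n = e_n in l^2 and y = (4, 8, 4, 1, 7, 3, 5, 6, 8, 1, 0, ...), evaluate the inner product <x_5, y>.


x_5 = e_5 is the standard basis vector with 1 in position 5.
<x_5, y> = y_5 = 7
As n -> infinity, <x_n, y> -> 0, confirming weak convergence of (x_n) to 0.

7


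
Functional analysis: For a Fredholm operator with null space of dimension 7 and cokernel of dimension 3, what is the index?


The Fredholm index is defined as ind(T) = dim(ker T) - dim(coker T)
= 7 - 3
= 4

4


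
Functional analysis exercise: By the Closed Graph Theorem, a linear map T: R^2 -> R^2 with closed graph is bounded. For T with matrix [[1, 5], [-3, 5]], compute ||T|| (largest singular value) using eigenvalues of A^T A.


A^T A = [[10, -10], [-10, 50]]
trace(A^T A) = 60, det(A^T A) = 400
discriminant = 60^2 - 4*400 = 2000
Largest eigenvalue of A^T A = (trace + sqrt(disc))/2 = 52.3607
||T|| = sqrt(52.3607) = 7.2361

7.2361


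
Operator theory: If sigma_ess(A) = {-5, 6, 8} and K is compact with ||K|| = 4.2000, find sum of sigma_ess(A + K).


By Weyl's theorem, the essential spectrum is invariant under compact perturbations.
sigma_ess(A + K) = sigma_ess(A) = {-5, 6, 8}
Sum = -5 + 6 + 8 = 9

9


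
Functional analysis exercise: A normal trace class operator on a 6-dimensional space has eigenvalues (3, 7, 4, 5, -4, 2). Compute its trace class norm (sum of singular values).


For a normal operator, singular values equal |eigenvalues|.
Trace norm = sum |lambda_i| = 3 + 7 + 4 + 5 + 4 + 2
= 25

25


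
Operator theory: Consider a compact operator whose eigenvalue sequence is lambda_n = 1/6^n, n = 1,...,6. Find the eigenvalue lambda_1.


The eigenvalue formula gives lambda_1 = 1/6^1
= 1/6
= 0.1667

0.1667


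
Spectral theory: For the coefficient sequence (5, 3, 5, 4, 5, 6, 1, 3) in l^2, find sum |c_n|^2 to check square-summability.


sum |c_n|^2 = 5^2 + 3^2 + 5^2 + 4^2 + 5^2 + 6^2 + 1^2 + 3^2
= 25 + 9 + 25 + 16 + 25 + 36 + 1 + 9
= 146

146


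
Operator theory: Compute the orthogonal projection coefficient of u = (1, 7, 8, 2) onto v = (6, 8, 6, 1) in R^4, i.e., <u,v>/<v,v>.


Computing <u,v> = 1*6 + 7*8 + 8*6 + 2*1 = 112
Computing <v,v> = 6^2 + 8^2 + 6^2 + 1^2 = 137
Projection coefficient = 112/137 = 0.8175

0.8175


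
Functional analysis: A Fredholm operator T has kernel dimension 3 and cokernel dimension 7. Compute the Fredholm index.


The Fredholm index is defined as ind(T) = dim(ker T) - dim(coker T)
= 3 - 7
= -4

-4


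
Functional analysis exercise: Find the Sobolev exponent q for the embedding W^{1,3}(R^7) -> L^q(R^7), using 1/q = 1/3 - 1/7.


Using the Sobolev embedding formula: 1/q = 1/p - k/n
1/q = 1/3 - 1/7 = 4/21
q = 1/(4/21) = 21/4 = 5.2500

5.2500


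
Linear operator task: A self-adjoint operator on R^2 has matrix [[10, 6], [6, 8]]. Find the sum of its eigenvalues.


For a self-adjoint (symmetric) matrix, the eigenvalues are real.
The sum of eigenvalues equals the trace of the matrix.
trace = 10 + 8 = 18

18


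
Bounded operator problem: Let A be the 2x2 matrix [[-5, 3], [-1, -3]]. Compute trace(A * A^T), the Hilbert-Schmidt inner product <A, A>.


trace(A * A^T) = sum of squares of all entries
= (-5)^2 + 3^2 + (-1)^2 + (-3)^2
= 25 + 9 + 1 + 9
= 44

44


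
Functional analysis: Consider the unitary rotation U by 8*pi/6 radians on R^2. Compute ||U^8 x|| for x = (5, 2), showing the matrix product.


U is a rotation by theta = 8*pi/6
U^8 = rotation by 8*theta = 64*pi/6 = 4*pi/6 (mod 2*pi)
cos(4*pi/6) = -0.5000, sin(4*pi/6) = 0.8660
U^8 x = (-0.5000 * 5 - 0.8660 * 2, 0.8660 * 5 + -0.5000 * 2)
= (-4.2321, 3.3301)
||U^8 x|| = sqrt((-4.2321)^2 + 3.3301^2) = sqrt(29.0000) = 5.3852

5.3852


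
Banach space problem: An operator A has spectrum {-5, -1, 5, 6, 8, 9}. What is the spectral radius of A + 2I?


Spectrum of A + 2I = {-3, 1, 7, 8, 10, 11}
Spectral radius = max |lambda| over the shifted spectrum
= max(3, 1, 7, 8, 10, 11) = 11

11


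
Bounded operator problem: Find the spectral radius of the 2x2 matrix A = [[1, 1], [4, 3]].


For a 2x2 matrix, eigenvalues satisfy lambda^2 - (trace)*lambda + det = 0
trace = 1 + 3 = 4
det = 1*3 - 1*4 = -1
discriminant = 4^2 - 4*(-1) = 20
spectral radius = max |eigenvalue| = 4.2361

4.2361


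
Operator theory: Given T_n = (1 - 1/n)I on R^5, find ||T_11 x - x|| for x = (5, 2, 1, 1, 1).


T_11 x - x = (1 - 1/11)x - x = -x/11
||x|| = sqrt(32) = 5.6569
||T_11 x - x|| = ||x||/11 = 5.6569/11 = 0.5143

0.5143


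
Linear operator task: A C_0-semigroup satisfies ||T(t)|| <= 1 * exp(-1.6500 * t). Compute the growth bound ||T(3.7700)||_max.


||T(3.7700)|| <= 1 * exp(-1.6500 * 3.7700)
= 1 * exp(-6.2205)
= 1 * 0.0020
= 0.0020

0.0020


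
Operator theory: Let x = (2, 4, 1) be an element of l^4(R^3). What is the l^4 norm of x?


The l^4 norm = (sum |x_i|^4)^(1/4)
Sum of 4th powers = 16 + 256 + 1 = 273
||x||_4 = (273)^(1/4) = 4.0648

4.0648


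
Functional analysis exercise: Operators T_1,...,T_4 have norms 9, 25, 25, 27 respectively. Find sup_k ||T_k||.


By the Uniform Boundedness Principle, the supremum of norms is finite.
sup_k ||T_k|| = max(9, 25, 25, 27) = 27

27


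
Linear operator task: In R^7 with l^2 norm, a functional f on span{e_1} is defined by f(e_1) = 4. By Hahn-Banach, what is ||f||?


The norm of f is given by ||f|| = sup_{||x||=1} |f(x)|.
On span{e_1}, ||e_1|| = 1, so ||f|| = |f(e_1)| / ||e_1||
= |4| / 1 = 4.0000

4.0000


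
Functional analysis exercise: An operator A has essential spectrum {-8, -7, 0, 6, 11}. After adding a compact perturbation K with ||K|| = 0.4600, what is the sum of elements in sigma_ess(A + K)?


By Weyl's theorem, the essential spectrum is invariant under compact perturbations.
sigma_ess(A + K) = sigma_ess(A) = {-8, -7, 0, 6, 11}
Sum = -8 + -7 + 0 + 6 + 11 = 2

2


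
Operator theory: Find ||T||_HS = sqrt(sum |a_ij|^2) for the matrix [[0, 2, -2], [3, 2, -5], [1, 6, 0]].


The Hilbert-Schmidt norm is sqrt(sum of squares of all entries).
Sum of squares = 0^2 + 2^2 + (-2)^2 + 3^2 + 2^2 + (-5)^2 + 1^2 + 6^2 + 0^2
= 0 + 4 + 4 + 9 + 4 + 25 + 1 + 36 + 0 = 83
||T||_HS = sqrt(83) = 9.1104

9.1104


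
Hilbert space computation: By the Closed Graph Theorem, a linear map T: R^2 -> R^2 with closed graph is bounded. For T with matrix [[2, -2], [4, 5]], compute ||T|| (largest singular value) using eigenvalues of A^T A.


A^T A = [[20, 16], [16, 29]]
trace(A^T A) = 49, det(A^T A) = 324
discriminant = 49^2 - 4*324 = 1105
Largest eigenvalue of A^T A = (trace + sqrt(disc))/2 = 41.1208
||T|| = sqrt(41.1208) = 6.4125

6.4125


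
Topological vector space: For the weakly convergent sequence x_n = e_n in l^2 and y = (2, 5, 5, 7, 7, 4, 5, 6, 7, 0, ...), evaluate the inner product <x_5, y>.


x_5 = e_5 is the standard basis vector with 1 in position 5.
<x_5, y> = y_5 = 7
As n -> infinity, <x_n, y> -> 0, confirming weak convergence of (x_n) to 0.

7


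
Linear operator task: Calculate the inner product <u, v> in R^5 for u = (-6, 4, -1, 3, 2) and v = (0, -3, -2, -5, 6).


Computing the standard inner product <u, v> = sum u_i * v_i
= -6*0 + 4*-3 + -1*-2 + 3*-5 + 2*6
= 0 + -12 + 2 + -15 + 12
= -13

-13


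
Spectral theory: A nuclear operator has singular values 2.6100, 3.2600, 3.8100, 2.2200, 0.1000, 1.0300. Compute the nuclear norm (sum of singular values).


The nuclear norm is the sum of all singular values.
||T||_1 = 2.6100 + 3.2600 + 3.8100 + 2.2200 + 0.1000 + 1.0300
= 13.0300

13.0300


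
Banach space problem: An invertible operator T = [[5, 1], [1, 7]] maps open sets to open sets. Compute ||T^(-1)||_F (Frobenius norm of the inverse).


det(T) = 5*7 - 1*1 = 34
T^(-1) = (1/34) * [[7, -1], [-1, 5]] = [[0.2059, -0.0294], [-0.0294, 0.1471]]
||T^(-1)||_F^2 = 0.2059^2 + (-0.0294)^2 + (-0.0294)^2 + 0.1471^2 = 0.0657
||T^(-1)||_F = sqrt(0.0657) = 0.2564

0.2564


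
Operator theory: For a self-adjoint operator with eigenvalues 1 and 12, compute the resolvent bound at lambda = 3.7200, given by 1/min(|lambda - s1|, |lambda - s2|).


dist(3.7200, {1, 12}) = min(|3.7200 - 1|, |3.7200 - 12|)
= min(2.7200, 8.2800) = 2.7200
Resolvent bound = 1/2.7200 = 0.3676

0.3676


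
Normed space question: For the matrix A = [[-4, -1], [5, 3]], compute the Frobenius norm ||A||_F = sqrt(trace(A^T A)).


||A||_F^2 = sum a_ij^2
= (-4)^2 + (-1)^2 + 5^2 + 3^2
= 16 + 1 + 25 + 9 = 51
||A||_F = sqrt(51) = 7.1414

7.1414


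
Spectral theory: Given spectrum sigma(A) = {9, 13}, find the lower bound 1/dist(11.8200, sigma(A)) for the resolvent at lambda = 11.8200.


dist(11.8200, {9, 13}) = min(|11.8200 - 9|, |11.8200 - 13|)
= min(2.8200, 1.1800) = 1.1800
Resolvent bound = 1/1.1800 = 0.8475

0.8475


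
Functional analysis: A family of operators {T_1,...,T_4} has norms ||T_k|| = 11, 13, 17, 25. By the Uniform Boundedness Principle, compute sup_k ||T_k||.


By the Uniform Boundedness Principle, the supremum of norms is finite.
sup_k ||T_k|| = max(11, 13, 17, 25) = 25

25


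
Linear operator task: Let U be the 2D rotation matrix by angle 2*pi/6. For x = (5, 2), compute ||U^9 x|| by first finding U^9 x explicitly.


U is a rotation by theta = 2*pi/6
U^9 = rotation by 9*theta = 18*pi/6 = 6*pi/6 (mod 2*pi)
cos(6*pi/6) = -1.0000, sin(6*pi/6) = 0.0000
U^9 x = (-1.0000 * 5 - 0.0000 * 2, 0.0000 * 5 + -1.0000 * 2)
= (-5.0000, -2.0000)
||U^9 x|| = sqrt((-5.0000)^2 + (-2.0000)^2) = sqrt(29.0000) = 5.3852

5.3852


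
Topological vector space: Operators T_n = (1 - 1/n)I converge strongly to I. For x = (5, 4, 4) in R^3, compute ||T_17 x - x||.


T_17 x - x = (1 - 1/17)x - x = -x/17
||x|| = sqrt(57) = 7.5498
||T_17 x - x|| = ||x||/17 = 7.5498/17 = 0.4441

0.4441


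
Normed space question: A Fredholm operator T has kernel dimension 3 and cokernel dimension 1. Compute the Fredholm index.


The Fredholm index is defined as ind(T) = dim(ker T) - dim(coker T)
= 3 - 1
= 2

2


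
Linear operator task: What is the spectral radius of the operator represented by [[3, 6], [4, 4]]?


For a 2x2 matrix, eigenvalues satisfy lambda^2 - (trace)*lambda + det = 0
trace = 3 + 4 = 7
det = 3*4 - 6*4 = -12
discriminant = 7^2 - 4*(-12) = 97
spectral radius = max |eigenvalue| = 8.4244

8.4244


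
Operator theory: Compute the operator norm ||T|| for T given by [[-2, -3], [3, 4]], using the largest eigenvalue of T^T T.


A^T A = [[13, 18], [18, 25]]
trace(A^T A) = 38, det(A^T A) = 1
discriminant = 38^2 - 4*1 = 1440
Largest eigenvalue of A^T A = (trace + sqrt(disc))/2 = 37.9737
||T|| = sqrt(37.9737) = 6.1623

6.1623


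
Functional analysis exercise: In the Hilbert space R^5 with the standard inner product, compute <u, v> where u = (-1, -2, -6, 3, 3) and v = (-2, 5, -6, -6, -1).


Computing the standard inner product <u, v> = sum u_i * v_i
= -1*-2 + -2*5 + -6*-6 + 3*-6 + 3*-1
= 2 + -10 + 36 + -18 + -3
= 7

7


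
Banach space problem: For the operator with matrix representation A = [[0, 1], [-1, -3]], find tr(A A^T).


trace(A * A^T) = sum of squares of all entries
= 0^2 + 1^2 + (-1)^2 + (-3)^2
= 0 + 1 + 1 + 9
= 11

11


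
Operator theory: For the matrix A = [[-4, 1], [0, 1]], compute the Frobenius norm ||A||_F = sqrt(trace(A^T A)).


||A||_F^2 = sum a_ij^2
= (-4)^2 + 1^2 + 0^2 + 1^2
= 16 + 1 + 0 + 1 = 18
||A||_F = sqrt(18) = 4.2426

4.2426


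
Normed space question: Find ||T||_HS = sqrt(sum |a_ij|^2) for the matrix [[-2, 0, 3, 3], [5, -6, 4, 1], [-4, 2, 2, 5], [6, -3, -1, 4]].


The Hilbert-Schmidt norm is sqrt(sum of squares of all entries).
Sum of squares = (-2)^2 + 0^2 + 3^2 + 3^2 + 5^2 + (-6)^2 + 4^2 + 1^2 + (-4)^2 + 2^2 + 2^2 + 5^2 + 6^2 + (-3)^2 + (-1)^2 + 4^2
= 4 + 0 + 9 + 9 + 25 + 36 + 16 + 1 + 16 + 4 + 4 + 25 + 36 + 9 + 1 + 16 = 211
||T||_HS = sqrt(211) = 14.5258

14.5258


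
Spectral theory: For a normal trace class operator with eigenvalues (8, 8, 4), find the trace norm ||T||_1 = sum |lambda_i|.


For a normal operator, singular values equal |eigenvalues|.
Trace norm = sum |lambda_i| = 8 + 8 + 4
= 20

20


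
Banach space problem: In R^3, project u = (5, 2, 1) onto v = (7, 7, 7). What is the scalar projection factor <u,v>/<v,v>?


Computing <u,v> = 5*7 + 2*7 + 1*7 = 56
Computing <v,v> = 7^2 + 7^2 + 7^2 = 147
Projection coefficient = 56/147 = 0.3810

0.3810


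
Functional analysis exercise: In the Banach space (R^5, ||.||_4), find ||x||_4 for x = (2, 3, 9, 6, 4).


The l^4 norm = (sum |x_i|^4)^(1/4)
Sum of 4th powers = 16 + 81 + 6561 + 1296 + 256 = 8210
||x||_4 = (8210)^(1/4) = 9.5189

9.5189


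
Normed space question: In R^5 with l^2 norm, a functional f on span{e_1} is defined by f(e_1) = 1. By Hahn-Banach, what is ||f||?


The norm of f is given by ||f|| = sup_{||x||=1} |f(x)|.
On span{e_1}, ||e_1|| = 1, so ||f|| = |f(e_1)| / ||e_1||
= |1| / 1 = 1.0000

1.0000


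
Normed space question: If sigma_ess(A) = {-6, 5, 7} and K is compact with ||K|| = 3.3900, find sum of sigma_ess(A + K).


By Weyl's theorem, the essential spectrum is invariant under compact perturbations.
sigma_ess(A + K) = sigma_ess(A) = {-6, 5, 7}
Sum = -6 + 5 + 7 = 6

6


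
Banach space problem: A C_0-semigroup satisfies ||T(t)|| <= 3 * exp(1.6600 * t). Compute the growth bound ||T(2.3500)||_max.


||T(2.3500)|| <= 3 * exp(1.6600 * 2.3500)
= 3 * exp(3.9010)
= 3 * 49.4519
= 148.3556

148.3556


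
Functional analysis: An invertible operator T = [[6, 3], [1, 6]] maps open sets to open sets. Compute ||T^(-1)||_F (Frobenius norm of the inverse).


det(T) = 6*6 - 3*1 = 33
T^(-1) = (1/33) * [[6, -3], [-1, 6]] = [[0.1818, -0.0909], [-0.0303, 0.1818]]
||T^(-1)||_F^2 = 0.1818^2 + (-0.0909)^2 + (-0.0303)^2 + 0.1818^2 = 0.0753
||T^(-1)||_F = sqrt(0.0753) = 0.2744

0.2744


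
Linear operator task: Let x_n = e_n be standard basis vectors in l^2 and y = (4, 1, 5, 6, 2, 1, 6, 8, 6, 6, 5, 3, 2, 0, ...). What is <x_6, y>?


x_6 = e_6 is the standard basis vector with 1 in position 6.
<x_6, y> = y_6 = 1
As n -> infinity, <x_n, y> -> 0, confirming weak convergence of (x_n) to 0.

1


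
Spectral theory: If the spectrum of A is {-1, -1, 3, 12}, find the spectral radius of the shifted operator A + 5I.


Spectrum of A + 5I = {4, 4, 8, 17}
Spectral radius = max |lambda| over the shifted spectrum
= max(4, 4, 8, 17) = 17

17


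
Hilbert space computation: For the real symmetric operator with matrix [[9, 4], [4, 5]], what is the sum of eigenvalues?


For a self-adjoint (symmetric) matrix, the eigenvalues are real.
The sum of eigenvalues equals the trace of the matrix.
trace = 9 + 5 = 14

14


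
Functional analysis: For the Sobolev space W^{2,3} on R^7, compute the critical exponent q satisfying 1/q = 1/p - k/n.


Using the Sobolev embedding formula: 1/q = 1/p - k/n
1/q = 1/3 - 2/7 = 1/21
q = 1/(1/21) = 21

21.0000


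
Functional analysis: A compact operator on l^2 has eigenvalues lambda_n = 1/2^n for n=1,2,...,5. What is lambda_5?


The eigenvalue formula gives lambda_5 = 1/2^5
= 1/32
= 0.0312

0.0312


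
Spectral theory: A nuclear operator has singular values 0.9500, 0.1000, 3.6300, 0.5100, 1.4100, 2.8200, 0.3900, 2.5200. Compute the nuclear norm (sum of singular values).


The nuclear norm is the sum of all singular values.
||T||_1 = 0.9500 + 0.1000 + 3.6300 + 0.5100 + 1.4100 + 2.8200 + 0.3900 + 2.5200
= 12.3300

12.3300


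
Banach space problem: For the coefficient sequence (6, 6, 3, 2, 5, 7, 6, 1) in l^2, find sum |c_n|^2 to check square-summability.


sum |c_n|^2 = 6^2 + 6^2 + 3^2 + 2^2 + 5^2 + 7^2 + 6^2 + 1^2
= 36 + 36 + 9 + 4 + 25 + 49 + 36 + 1
= 196

196


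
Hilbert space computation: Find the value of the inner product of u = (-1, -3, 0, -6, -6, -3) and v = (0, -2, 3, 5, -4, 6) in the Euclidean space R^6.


Computing the standard inner product <u, v> = sum u_i * v_i
= -1*0 + -3*-2 + 0*3 + -6*5 + -6*-4 + -3*6
= 0 + 6 + 0 + -30 + 24 + -18
= -18

-18


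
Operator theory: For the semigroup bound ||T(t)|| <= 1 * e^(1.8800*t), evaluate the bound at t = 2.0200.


||T(2.0200)|| <= 1 * exp(1.8800 * 2.0200)
= 1 * exp(3.7976)
= 1 * 44.5940
= 44.5940

44.5940


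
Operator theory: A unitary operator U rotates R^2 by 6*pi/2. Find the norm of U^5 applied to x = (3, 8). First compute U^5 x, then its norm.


U is a rotation by theta = 6*pi/2
U^5 = rotation by 5*theta = 30*pi/2 = 2*pi/2 (mod 2*pi)
cos(2*pi/2) = -1.0000, sin(2*pi/2) = 0.0000
U^5 x = (-1.0000 * 3 - 0.0000 * 8, 0.0000 * 3 + -1.0000 * 8)
= (-3.0000, -8.0000)
||U^5 x|| = sqrt((-3.0000)^2 + (-8.0000)^2) = sqrt(73.0000) = 8.5440

8.5440


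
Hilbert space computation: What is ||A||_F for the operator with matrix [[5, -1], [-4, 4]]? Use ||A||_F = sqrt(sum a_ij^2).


||A||_F^2 = sum a_ij^2
= 5^2 + (-1)^2 + (-4)^2 + 4^2
= 25 + 1 + 16 + 16 = 58
||A||_F = sqrt(58) = 7.6158

7.6158


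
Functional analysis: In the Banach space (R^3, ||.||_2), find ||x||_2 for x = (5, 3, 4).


The l^2 norm = (sum |x_i|^2)^(1/2)
Sum of 2th powers = 25 + 9 + 16 = 50
||x||_2 = (50)^(1/2) = 7.0711

7.0711


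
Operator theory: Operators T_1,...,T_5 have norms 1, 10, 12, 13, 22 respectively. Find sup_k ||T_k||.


By the Uniform Boundedness Principle, the supremum of norms is finite.
sup_k ||T_k|| = max(1, 10, 12, 13, 22) = 22

22


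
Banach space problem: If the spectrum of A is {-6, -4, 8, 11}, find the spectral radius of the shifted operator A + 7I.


Spectrum of A + 7I = {1, 3, 15, 18}
Spectral radius = max |lambda| over the shifted spectrum
= max(1, 3, 15, 18) = 18

18


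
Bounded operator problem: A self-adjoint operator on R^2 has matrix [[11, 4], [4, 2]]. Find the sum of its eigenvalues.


For a self-adjoint (symmetric) matrix, the eigenvalues are real.
The sum of eigenvalues equals the trace of the matrix.
trace = 11 + 2 = 13

13


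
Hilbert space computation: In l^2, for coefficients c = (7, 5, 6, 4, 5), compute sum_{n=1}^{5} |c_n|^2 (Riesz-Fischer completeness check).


sum |c_n|^2 = 7^2 + 5^2 + 6^2 + 4^2 + 5^2
= 49 + 25 + 36 + 16 + 25
= 151

151


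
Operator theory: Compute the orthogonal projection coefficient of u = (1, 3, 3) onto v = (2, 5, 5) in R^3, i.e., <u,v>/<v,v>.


Computing <u,v> = 1*2 + 3*5 + 3*5 = 32
Computing <v,v> = 2^2 + 5^2 + 5^2 = 54
Projection coefficient = 32/54 = 0.5926

0.5926


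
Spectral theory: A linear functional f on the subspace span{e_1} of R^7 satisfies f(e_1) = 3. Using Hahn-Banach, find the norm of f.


The norm of f is given by ||f|| = sup_{||x||=1} |f(x)|.
On span{e_1}, ||e_1|| = 1, so ||f|| = |f(e_1)| / ||e_1||
= |3| / 1 = 3.0000

3.0000


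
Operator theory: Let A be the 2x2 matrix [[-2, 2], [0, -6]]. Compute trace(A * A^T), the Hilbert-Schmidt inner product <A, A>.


trace(A * A^T) = sum of squares of all entries
= (-2)^2 + 2^2 + 0^2 + (-6)^2
= 4 + 4 + 0 + 36
= 44

44


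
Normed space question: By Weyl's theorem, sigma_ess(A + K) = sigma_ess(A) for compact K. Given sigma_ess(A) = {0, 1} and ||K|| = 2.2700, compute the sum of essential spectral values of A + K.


By Weyl's theorem, the essential spectrum is invariant under compact perturbations.
sigma_ess(A + K) = sigma_ess(A) = {0, 1}
Sum = 0 + 1 = 1

1


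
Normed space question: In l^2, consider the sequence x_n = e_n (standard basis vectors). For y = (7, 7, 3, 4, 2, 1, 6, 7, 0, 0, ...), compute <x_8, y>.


x_8 = e_8 is the standard basis vector with 1 in position 8.
<x_8, y> = y_8 = 7
As n -> infinity, <x_n, y> -> 0, confirming weak convergence of (x_n) to 0.

7


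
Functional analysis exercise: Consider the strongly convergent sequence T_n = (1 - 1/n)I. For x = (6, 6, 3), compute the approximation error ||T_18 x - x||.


T_18 x - x = (1 - 1/18)x - x = -x/18
||x|| = sqrt(81) = 9.0000
||T_18 x - x|| = ||x||/18 = 9.0000/18 = 0.5000

0.5000


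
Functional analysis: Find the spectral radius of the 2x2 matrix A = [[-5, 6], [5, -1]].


For a 2x2 matrix, eigenvalues satisfy lambda^2 - (trace)*lambda + det = 0
trace = -5 + -1 = -6
det = -5*-1 - 6*5 = -25
discriminant = (-6)^2 - 4*(-25) = 136
spectral radius = max |eigenvalue| = 8.8310

8.8310


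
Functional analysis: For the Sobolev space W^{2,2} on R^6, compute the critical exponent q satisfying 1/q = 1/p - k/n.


Using the Sobolev embedding formula: 1/q = 1/p - k/n
1/q = 1/2 - 2/6 = 1/6
q = 1/(1/6) = 6

6.0000


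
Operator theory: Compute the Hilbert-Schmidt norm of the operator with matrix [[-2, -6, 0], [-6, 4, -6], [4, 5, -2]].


The Hilbert-Schmidt norm is sqrt(sum of squares of all entries).
Sum of squares = (-2)^2 + (-6)^2 + 0^2 + (-6)^2 + 4^2 + (-6)^2 + 4^2 + 5^2 + (-2)^2
= 4 + 36 + 0 + 36 + 16 + 36 + 16 + 25 + 4 = 173
||T||_HS = sqrt(173) = 13.1529

13.1529


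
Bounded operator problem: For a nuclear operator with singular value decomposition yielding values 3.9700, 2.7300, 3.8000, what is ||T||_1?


The nuclear norm is the sum of all singular values.
||T||_1 = 3.9700 + 2.7300 + 3.8000
= 10.5000

10.5000


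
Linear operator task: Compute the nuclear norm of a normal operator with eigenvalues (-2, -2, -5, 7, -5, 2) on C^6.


For a normal operator, singular values equal |eigenvalues|.
Trace norm = sum |lambda_i| = 2 + 2 + 5 + 7 + 5 + 2
= 23

23


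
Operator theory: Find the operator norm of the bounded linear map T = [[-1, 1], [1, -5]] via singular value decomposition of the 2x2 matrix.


A^T A = [[2, -6], [-6, 26]]
trace(A^T A) = 28, det(A^T A) = 16
discriminant = 28^2 - 4*16 = 720
Largest eigenvalue of A^T A = (trace + sqrt(disc))/2 = 27.4164
||T|| = sqrt(27.4164) = 5.2361

5.2361


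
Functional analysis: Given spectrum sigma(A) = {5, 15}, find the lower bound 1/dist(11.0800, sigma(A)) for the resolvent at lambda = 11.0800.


dist(11.0800, {5, 15}) = min(|11.0800 - 5|, |11.0800 - 15|)
= min(6.0800, 3.9200) = 3.9200
Resolvent bound = 1/3.9200 = 0.2551

0.2551


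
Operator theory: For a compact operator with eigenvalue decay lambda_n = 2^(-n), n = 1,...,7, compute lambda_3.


The eigenvalue formula gives lambda_3 = 1/2^3
= 1/8
= 0.1250

0.1250


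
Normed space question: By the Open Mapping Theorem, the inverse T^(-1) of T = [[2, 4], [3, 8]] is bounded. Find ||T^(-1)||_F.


det(T) = 2*8 - 4*3 = 4
T^(-1) = (1/4) * [[8, -4], [-3, 2]] = [[2.0000, -1.0000], [-0.7500, 0.5000]]
||T^(-1)||_F^2 = 2.0000^2 + (-1.0000)^2 + (-0.7500)^2 + 0.5000^2 = 5.8125
||T^(-1)||_F = sqrt(5.8125) = 2.4109

2.4109


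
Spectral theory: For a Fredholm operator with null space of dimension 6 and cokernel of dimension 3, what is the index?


The Fredholm index is defined as ind(T) = dim(ker T) - dim(coker T)
= 6 - 3
= 3

3


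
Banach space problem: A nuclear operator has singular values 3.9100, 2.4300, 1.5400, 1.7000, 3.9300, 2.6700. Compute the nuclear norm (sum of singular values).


The nuclear norm is the sum of all singular values.
||T||_1 = 3.9100 + 2.4300 + 1.5400 + 1.7000 + 3.9300 + 2.6700
= 16.1800

16.1800


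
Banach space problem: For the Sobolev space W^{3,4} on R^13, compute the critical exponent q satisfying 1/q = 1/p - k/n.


Using the Sobolev embedding formula: 1/q = 1/p - k/n
1/q = 1/4 - 3/13 = 1/52
q = 1/(1/52) = 52

52.0000


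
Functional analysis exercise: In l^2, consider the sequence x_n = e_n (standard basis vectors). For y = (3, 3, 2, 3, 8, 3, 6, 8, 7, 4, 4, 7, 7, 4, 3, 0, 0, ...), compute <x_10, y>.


x_10 = e_10 is the standard basis vector with 1 in position 10.
<x_10, y> = y_10 = 4
As n -> infinity, <x_n, y> -> 0, confirming weak convergence of (x_n) to 0.

4


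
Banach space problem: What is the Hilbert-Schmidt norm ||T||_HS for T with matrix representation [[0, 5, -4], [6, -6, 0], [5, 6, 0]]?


The Hilbert-Schmidt norm is sqrt(sum of squares of all entries).
Sum of squares = 0^2 + 5^2 + (-4)^2 + 6^2 + (-6)^2 + 0^2 + 5^2 + 6^2 + 0^2
= 0 + 25 + 16 + 36 + 36 + 0 + 25 + 36 + 0 = 174
||T||_HS = sqrt(174) = 13.1909

13.1909


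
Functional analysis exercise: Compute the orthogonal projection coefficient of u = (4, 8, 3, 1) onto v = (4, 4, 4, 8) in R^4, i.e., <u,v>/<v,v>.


Computing <u,v> = 4*4 + 8*4 + 3*4 + 1*8 = 68
Computing <v,v> = 4^2 + 4^2 + 4^2 + 8^2 = 112
Projection coefficient = 68/112 = 0.6071

0.6071


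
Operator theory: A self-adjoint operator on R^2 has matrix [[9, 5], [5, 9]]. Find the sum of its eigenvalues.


For a self-adjoint (symmetric) matrix, the eigenvalues are real.
The sum of eigenvalues equals the trace of the matrix.
trace = 9 + 9 = 18

18


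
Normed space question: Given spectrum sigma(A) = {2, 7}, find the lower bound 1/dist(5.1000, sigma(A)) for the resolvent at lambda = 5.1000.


dist(5.1000, {2, 7}) = min(|5.1000 - 2|, |5.1000 - 7|)
= min(3.1000, 1.9000) = 1.9000
Resolvent bound = 1/1.9000 = 0.5263

0.5263


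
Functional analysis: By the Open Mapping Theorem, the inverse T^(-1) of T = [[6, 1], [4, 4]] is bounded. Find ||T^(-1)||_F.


det(T) = 6*4 - 1*4 = 20
T^(-1) = (1/20) * [[4, -1], [-4, 6]] = [[0.2000, -0.0500], [-0.2000, 0.3000]]
||T^(-1)||_F^2 = 0.2000^2 + (-0.0500)^2 + (-0.2000)^2 + 0.3000^2 = 0.1725
||T^(-1)||_F = sqrt(0.1725) = 0.4153

0.4153


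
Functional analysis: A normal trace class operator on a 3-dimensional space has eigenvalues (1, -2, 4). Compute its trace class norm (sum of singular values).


For a normal operator, singular values equal |eigenvalues|.
Trace norm = sum |lambda_i| = 1 + 2 + 4
= 7

7


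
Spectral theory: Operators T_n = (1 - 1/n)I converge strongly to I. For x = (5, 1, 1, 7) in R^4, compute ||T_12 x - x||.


T_12 x - x = (1 - 1/12)x - x = -x/12
||x|| = sqrt(76) = 8.7178
||T_12 x - x|| = ||x||/12 = 8.7178/12 = 0.7265

0.7265


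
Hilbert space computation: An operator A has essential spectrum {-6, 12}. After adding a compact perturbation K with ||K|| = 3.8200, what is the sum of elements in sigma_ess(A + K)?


By Weyl's theorem, the essential spectrum is invariant under compact perturbations.
sigma_ess(A + K) = sigma_ess(A) = {-6, 12}
Sum = -6 + 12 = 6

6


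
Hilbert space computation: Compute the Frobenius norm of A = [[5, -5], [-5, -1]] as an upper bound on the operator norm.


||A||_F^2 = sum a_ij^2
= 5^2 + (-5)^2 + (-5)^2 + (-1)^2
= 25 + 25 + 25 + 1 = 76
||A||_F = sqrt(76) = 8.7178

8.7178


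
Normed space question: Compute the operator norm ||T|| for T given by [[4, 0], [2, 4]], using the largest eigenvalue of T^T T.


A^T A = [[20, 8], [8, 16]]
trace(A^T A) = 36, det(A^T A) = 256
discriminant = 36^2 - 4*256 = 272
Largest eigenvalue of A^T A = (trace + sqrt(disc))/2 = 26.2462
||T|| = sqrt(26.2462) = 5.1231

5.1231


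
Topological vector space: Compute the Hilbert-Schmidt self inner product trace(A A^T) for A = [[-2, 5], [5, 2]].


trace(A * A^T) = sum of squares of all entries
= (-2)^2 + 5^2 + 5^2 + 2^2
= 4 + 25 + 25 + 4
= 58

58


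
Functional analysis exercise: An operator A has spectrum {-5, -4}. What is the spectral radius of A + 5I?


Spectrum of A + 5I = {0, 1}
Spectral radius = max |lambda| over the shifted spectrum
= max(0, 1) = 1

1


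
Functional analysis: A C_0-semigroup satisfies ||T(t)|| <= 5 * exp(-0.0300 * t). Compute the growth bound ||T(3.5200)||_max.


||T(3.5200)|| <= 5 * exp(-0.0300 * 3.5200)
= 5 * exp(-0.1056)
= 5 * 0.8998
= 4.4989

4.4989


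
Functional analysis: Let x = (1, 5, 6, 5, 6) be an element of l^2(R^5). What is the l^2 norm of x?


The l^2 norm = (sum |x_i|^2)^(1/2)
Sum of 2th powers = 1 + 25 + 36 + 25 + 36 = 123
||x||_2 = (123)^(1/2) = 11.0905

11.0905


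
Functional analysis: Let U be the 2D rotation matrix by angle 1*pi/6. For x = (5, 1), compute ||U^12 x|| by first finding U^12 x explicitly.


U is a rotation by theta = 1*pi/6
U^12 = rotation by 12*theta = 12*pi/6 = 0*pi/6 (mod 2*pi)
cos(0*pi/6) = 1.0000, sin(0*pi/6) = 0.0000
U^12 x = (1.0000 * 5 - 0.0000 * 1, 0.0000 * 5 + 1.0000 * 1)
= (5.0000, 1.0000)
||U^12 x|| = sqrt(5.0000^2 + 1.0000^2) = sqrt(26.0000) = 5.0990

5.0990


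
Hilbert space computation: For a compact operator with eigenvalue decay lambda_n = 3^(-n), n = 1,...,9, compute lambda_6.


The eigenvalue formula gives lambda_6 = 1/3^6
= 1/729
= 0.0014

0.0014


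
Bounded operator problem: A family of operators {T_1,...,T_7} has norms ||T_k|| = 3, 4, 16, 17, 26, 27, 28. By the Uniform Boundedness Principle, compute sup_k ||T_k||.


By the Uniform Boundedness Principle, the supremum of norms is finite.
sup_k ||T_k|| = max(3, 4, 16, 17, 26, 27, 28) = 28

28


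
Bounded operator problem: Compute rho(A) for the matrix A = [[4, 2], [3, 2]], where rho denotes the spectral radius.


For a 2x2 matrix, eigenvalues satisfy lambda^2 - (trace)*lambda + det = 0
trace = 4 + 2 = 6
det = 4*2 - 2*3 = 2
discriminant = 6^2 - 4*(2) = 28
spectral radius = max |eigenvalue| = 5.6458

5.6458


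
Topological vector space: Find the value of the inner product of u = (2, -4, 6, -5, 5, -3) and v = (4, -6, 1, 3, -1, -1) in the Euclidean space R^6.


Computing the standard inner product <u, v> = sum u_i * v_i
= 2*4 + -4*-6 + 6*1 + -5*3 + 5*-1 + -3*-1
= 8 + 24 + 6 + -15 + -5 + 3
= 21

21


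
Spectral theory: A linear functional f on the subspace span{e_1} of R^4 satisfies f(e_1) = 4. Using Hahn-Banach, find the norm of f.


The norm of f is given by ||f|| = sup_{||x||=1} |f(x)|.
On span{e_1}, ||e_1|| = 1, so ||f|| = |f(e_1)| / ||e_1||
= |4| / 1 = 4.0000

4.0000


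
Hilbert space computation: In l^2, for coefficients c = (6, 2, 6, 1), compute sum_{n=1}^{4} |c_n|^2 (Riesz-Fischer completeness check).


sum |c_n|^2 = 6^2 + 2^2 + 6^2 + 1^2
= 36 + 4 + 36 + 1
= 77

77


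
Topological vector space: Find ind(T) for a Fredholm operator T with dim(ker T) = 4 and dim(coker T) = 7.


The Fredholm index is defined as ind(T) = dim(ker T) - dim(coker T)
= 4 - 7
= -3

-3


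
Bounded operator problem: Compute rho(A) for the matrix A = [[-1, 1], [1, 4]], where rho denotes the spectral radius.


For a 2x2 matrix, eigenvalues satisfy lambda^2 - (trace)*lambda + det = 0
trace = -1 + 4 = 3
det = -1*4 - 1*1 = -5
discriminant = 3^2 - 4*(-5) = 29
spectral radius = max |eigenvalue| = 4.1926

4.1926


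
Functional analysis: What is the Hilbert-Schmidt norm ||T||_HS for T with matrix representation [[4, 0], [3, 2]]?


The Hilbert-Schmidt norm is sqrt(sum of squares of all entries).
Sum of squares = 4^2 + 0^2 + 3^2 + 2^2
= 16 + 0 + 9 + 4 = 29
||T||_HS = sqrt(29) = 5.3852

5.3852


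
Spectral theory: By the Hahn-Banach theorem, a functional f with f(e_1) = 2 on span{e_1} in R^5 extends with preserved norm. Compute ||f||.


The norm of f is given by ||f|| = sup_{||x||=1} |f(x)|.
On span{e_1}, ||e_1|| = 1, so ||f|| = |f(e_1)| / ||e_1||
= |2| / 1 = 2.0000

2.0000


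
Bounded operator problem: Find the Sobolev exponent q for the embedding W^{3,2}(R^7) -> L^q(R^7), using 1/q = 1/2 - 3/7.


Using the Sobolev embedding formula: 1/q = 1/p - k/n
1/q = 1/2 - 3/7 = 1/14
q = 1/(1/14) = 14

14.0000


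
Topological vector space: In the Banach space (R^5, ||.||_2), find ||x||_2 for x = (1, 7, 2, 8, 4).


The l^2 norm = (sum |x_i|^2)^(1/2)
Sum of 2th powers = 1 + 49 + 4 + 64 + 16 = 134
||x||_2 = (134)^(1/2) = 11.5758

11.5758


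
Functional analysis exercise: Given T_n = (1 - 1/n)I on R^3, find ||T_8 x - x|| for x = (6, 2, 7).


T_8 x - x = (1 - 1/8)x - x = -x/8
||x|| = sqrt(89) = 9.4340
||T_8 x - x|| = ||x||/8 = 9.4340/8 = 1.1792

1.1792


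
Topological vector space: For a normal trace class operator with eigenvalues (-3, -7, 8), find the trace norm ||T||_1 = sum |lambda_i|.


For a normal operator, singular values equal |eigenvalues|.
Trace norm = sum |lambda_i| = 3 + 7 + 8
= 18

18


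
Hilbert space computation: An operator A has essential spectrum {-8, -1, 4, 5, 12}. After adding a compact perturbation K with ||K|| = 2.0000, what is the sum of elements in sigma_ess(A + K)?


By Weyl's theorem, the essential spectrum is invariant under compact perturbations.
sigma_ess(A + K) = sigma_ess(A) = {-8, -1, 4, 5, 12}
Sum = -8 + -1 + 4 + 5 + 12 = 12

12


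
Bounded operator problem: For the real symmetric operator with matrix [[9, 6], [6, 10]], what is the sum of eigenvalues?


For a self-adjoint (symmetric) matrix, the eigenvalues are real.
The sum of eigenvalues equals the trace of the matrix.
trace = 9 + 10 = 19

19


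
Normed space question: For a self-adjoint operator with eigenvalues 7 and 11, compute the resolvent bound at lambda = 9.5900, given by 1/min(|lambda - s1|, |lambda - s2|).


dist(9.5900, {7, 11}) = min(|9.5900 - 7|, |9.5900 - 11|)
= min(2.5900, 1.4100) = 1.4100
Resolvent bound = 1/1.4100 = 0.7092

0.7092


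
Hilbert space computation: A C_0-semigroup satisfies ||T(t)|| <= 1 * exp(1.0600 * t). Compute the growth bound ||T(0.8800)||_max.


||T(0.8800)|| <= 1 * exp(1.0600 * 0.8800)
= 1 * exp(0.9328)
= 1 * 2.5416
= 2.5416

2.5416


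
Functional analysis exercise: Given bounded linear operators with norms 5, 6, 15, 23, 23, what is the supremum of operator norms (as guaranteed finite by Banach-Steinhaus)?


By the Uniform Boundedness Principle, the supremum of norms is finite.
sup_k ||T_k|| = max(5, 6, 15, 23, 23) = 23

23


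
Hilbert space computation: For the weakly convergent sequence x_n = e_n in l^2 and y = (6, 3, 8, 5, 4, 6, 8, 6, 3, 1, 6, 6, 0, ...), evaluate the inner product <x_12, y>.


x_12 = e_12 is the standard basis vector with 1 in position 12.
<x_12, y> = y_12 = 6
As n -> infinity, <x_n, y> -> 0, confirming weak convergence of (x_n) to 0.

6


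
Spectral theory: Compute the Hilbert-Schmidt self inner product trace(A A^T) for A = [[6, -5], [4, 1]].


trace(A * A^T) = sum of squares of all entries
= 6^2 + (-5)^2 + 4^2 + 1^2
= 36 + 25 + 16 + 1
= 78

78


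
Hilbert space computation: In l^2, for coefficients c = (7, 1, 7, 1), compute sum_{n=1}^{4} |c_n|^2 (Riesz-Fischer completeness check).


sum |c_n|^2 = 7^2 + 1^2 + 7^2 + 1^2
= 49 + 1 + 49 + 1
= 100

100


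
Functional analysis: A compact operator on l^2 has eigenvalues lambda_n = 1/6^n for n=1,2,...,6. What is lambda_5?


The eigenvalue formula gives lambda_5 = 1/6^5
= 1/7776
= 1.2860e-04

1.2860e-04


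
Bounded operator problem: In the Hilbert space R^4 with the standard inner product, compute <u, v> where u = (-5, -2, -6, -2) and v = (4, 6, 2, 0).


Computing the standard inner product <u, v> = sum u_i * v_i
= -5*4 + -2*6 + -6*2 + -2*0
= -20 + -12 + -12 + 0
= -44

-44


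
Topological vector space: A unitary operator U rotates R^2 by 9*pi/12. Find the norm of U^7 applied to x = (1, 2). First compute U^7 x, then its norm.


U is a rotation by theta = 9*pi/12
U^7 = rotation by 7*theta = 63*pi/12 = 15*pi/12 (mod 2*pi)
cos(15*pi/12) = -0.7071, sin(15*pi/12) = -0.7071
U^7 x = (-0.7071 * 1 - -0.7071 * 2, -0.7071 * 1 + -0.7071 * 2)
= (0.7071, -2.1213)
||U^7 x|| = sqrt(0.7071^2 + (-2.1213)^2) = sqrt(5.0000) = 2.2361

2.2361


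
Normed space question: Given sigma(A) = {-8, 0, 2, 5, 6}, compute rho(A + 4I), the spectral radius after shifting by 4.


Spectrum of A + 4I = {-4, 4, 6, 9, 10}
Spectral radius = max |lambda| over the shifted spectrum
= max(4, 4, 6, 9, 10) = 10

10


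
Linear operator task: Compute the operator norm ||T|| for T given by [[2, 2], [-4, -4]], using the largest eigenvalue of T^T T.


A^T A = [[20, 20], [20, 20]]
trace(A^T A) = 40, det(A^T A) = 0
discriminant = 40^2 - 4*0 = 1600
Largest eigenvalue of A^T A = (trace + sqrt(disc))/2 = 40.0000
||T|| = sqrt(40.0000) = 6.3246

6.3246


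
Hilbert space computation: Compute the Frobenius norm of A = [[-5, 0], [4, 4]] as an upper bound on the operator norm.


||A||_F^2 = sum a_ij^2
= (-5)^2 + 0^2 + 4^2 + 4^2
= 25 + 0 + 16 + 16 = 57
||A||_F = sqrt(57) = 7.5498

7.5498


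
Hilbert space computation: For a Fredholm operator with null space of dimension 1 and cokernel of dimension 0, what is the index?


The Fredholm index is defined as ind(T) = dim(ker T) - dim(coker T)
= 1 - 0
= 1

1


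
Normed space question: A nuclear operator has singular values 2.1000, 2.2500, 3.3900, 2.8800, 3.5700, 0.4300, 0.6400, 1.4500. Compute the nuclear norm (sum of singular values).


The nuclear norm is the sum of all singular values.
||T||_1 = 2.1000 + 2.2500 + 3.3900 + 2.8800 + 3.5700 + 0.4300 + 0.6400 + 1.4500
= 16.7100

16.7100


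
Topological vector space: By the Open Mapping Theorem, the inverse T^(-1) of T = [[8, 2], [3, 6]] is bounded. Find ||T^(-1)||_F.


det(T) = 8*6 - 2*3 = 42
T^(-1) = (1/42) * [[6, -2], [-3, 8]] = [[0.1429, -0.0476], [-0.0714, 0.1905]]
||T^(-1)||_F^2 = 0.1429^2 + (-0.0476)^2 + (-0.0714)^2 + 0.1905^2 = 0.0641
||T^(-1)||_F = sqrt(0.0641) = 0.2531

0.2531


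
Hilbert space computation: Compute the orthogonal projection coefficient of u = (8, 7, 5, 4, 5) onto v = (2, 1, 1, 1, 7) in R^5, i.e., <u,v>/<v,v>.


Computing <u,v> = 8*2 + 7*1 + 5*1 + 4*1 + 5*7 = 67
Computing <v,v> = 2^2 + 1^2 + 1^2 + 1^2 + 7^2 = 56
Projection coefficient = 67/56 = 1.1964

1.1964


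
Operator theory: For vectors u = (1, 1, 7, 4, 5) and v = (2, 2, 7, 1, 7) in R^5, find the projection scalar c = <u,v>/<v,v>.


Computing <u,v> = 1*2 + 1*2 + 7*7 + 4*1 + 5*7 = 92
Computing <v,v> = 2^2 + 2^2 + 7^2 + 1^2 + 7^2 = 107
Projection coefficient = 92/107 = 0.8598

0.8598


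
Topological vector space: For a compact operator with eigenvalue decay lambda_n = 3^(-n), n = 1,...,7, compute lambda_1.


The eigenvalue formula gives lambda_1 = 1/3^1
= 1/3
= 0.3333

0.3333


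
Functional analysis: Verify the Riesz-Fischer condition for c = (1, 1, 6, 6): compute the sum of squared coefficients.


sum |c_n|^2 = 1^2 + 1^2 + 6^2 + 6^2
= 1 + 1 + 36 + 36
= 74

74
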